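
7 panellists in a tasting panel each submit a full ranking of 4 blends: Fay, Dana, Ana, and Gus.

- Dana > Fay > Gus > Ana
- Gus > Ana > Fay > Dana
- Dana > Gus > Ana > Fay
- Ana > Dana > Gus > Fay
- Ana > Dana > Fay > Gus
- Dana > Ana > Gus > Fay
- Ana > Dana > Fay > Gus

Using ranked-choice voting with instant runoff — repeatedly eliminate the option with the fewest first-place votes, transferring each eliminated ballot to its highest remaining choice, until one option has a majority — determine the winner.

Ana

Round 1: Dana 3, Ana 3, Gus 1, Fay 0. Fay has the fewest and is eliminated.
Round 2: Dana 3, Ana 3, Gus 1. Gus has the fewest and is eliminated.
Round 3: Ana 4, Dana 3. Ana has a majority.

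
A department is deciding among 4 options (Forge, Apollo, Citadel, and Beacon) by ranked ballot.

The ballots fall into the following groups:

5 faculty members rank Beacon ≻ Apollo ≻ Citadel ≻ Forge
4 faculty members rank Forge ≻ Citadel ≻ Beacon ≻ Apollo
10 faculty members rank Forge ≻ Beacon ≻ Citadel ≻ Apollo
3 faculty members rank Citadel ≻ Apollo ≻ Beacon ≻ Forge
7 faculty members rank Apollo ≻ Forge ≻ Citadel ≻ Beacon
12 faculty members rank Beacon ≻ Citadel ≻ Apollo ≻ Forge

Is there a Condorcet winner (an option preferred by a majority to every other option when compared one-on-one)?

No

Head-to-head results (41 voters total):
Forge vs Apollo: Apollo wins 27–14.
Forge vs Citadel: Forge wins 21–20.
Forge vs Beacon: Forge wins 21–20.
Apollo vs Citadel: Citadel wins 29–12.
Apollo vs Beacon: Beacon wins 31–10.
Citadel vs Beacon: Beacon wins 27–14.
No candidate beats all others: Forge beats Citadel beats Apollo beats Forge, a majority cycle.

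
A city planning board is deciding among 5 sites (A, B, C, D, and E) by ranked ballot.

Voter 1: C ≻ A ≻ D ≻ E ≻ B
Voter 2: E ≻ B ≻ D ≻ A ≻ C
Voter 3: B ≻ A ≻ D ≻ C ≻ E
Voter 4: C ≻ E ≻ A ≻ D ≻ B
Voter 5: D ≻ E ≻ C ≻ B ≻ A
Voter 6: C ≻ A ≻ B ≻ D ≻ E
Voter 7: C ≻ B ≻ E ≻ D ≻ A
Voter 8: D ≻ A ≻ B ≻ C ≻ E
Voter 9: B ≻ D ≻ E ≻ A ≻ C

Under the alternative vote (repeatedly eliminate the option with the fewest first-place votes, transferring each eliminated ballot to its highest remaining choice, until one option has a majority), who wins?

C

Round 1: C 4, B 2, D 2, E 1, A 0. A has the fewest and is eliminated.
Round 2: C 4, B 2, D 2, E 1. E has the fewest and is eliminated.
Round 3: C 4, B 3, D 2. D has the fewest and is eliminated.
Round 4: C 5, B 4. C has a majority.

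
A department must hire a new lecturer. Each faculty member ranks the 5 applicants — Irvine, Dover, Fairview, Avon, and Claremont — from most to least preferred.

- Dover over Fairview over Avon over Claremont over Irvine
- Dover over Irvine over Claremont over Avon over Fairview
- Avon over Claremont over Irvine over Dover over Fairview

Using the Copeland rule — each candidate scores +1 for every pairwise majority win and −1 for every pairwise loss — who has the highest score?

Pairwise results:
  Irvine vs Dover: Dover wins 2–1.
  Irvine vs Fairview: Irvine wins 2–1.
  Irvine vs Avon: Avon wins 2–1.
  Irvine vs Claremont: Claremont wins 2–1.
  Dover vs Fairview: Dover wins 3–0.
  Dover vs Avon: Dover wins 2–1.
  Dover vs Claremont: Dover wins 2–1.
  Fairview vs Avon: Avon wins 2–1.
  Fairview vs Claremont: Claremont wins 2–1.
  Avon vs Claremont: Avon wins 2–1.
Copeland scores (wins − losses):
  Irvine: 1 − 3 = -2
  Dover: 4 − 0 = 4
  Fairview: 0 − 4 = -4
  Avon: 3 − 1 = 2
  Claremont: 2 − 2 = 0
Dover has the best Copeland score.

Dover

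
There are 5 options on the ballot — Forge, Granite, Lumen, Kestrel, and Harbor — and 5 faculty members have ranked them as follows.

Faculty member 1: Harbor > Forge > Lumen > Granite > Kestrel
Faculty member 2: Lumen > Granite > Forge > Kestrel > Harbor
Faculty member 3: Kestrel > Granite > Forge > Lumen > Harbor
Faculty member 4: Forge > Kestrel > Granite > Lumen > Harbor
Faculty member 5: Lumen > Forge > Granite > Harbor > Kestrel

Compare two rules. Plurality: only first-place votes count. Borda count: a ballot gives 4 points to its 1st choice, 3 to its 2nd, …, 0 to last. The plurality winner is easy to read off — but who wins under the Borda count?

Forge

Plurality first-place counts: Forge 1, Granite 0, Lumen 2, Kestrel 1, Harbor 1 → Lumen.
Borda totals: Forge 14, Granite 11, Lumen 12, Kestrel 8, Harbor 5 → Forge.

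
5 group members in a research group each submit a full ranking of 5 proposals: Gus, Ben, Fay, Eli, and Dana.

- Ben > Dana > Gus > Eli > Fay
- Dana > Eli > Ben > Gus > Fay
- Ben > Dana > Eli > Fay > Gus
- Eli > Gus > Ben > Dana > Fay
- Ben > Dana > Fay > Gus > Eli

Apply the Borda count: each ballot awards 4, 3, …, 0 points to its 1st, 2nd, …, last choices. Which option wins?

Ben

Borda scores:
  Gus: 2 + 1 + 0 + 3 + 1 = 7
  Ben: 4 + 2 + 4 + 2 + 4 = 16
  Fay: 0 + 0 + 1 + 0 + 2 = 3
  Eli: 1 + 3 + 2 + 4 + 0 = 10
  Dana: 3 + 4 + 3 + 1 + 3 = 14
Ben has the highest total.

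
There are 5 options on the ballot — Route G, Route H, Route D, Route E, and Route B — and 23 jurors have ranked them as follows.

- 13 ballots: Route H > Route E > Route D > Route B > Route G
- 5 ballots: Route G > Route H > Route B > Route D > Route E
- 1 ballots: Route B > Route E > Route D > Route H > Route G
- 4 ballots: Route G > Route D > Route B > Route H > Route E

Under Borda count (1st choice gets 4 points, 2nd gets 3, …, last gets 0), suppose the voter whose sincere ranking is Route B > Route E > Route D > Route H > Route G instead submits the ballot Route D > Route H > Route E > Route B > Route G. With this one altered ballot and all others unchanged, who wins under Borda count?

Borda totals with the altered ballot: Route G 36, Route H 74, Route D 47, Route E 41, Route B 32.
The winner is unchanged: still Route H.

Route H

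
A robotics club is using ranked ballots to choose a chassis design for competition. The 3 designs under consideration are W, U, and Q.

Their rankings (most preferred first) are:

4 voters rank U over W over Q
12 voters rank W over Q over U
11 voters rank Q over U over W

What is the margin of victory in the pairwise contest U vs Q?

Ballots ranking U above Q: 4.
Ballots ranking Q above U: 12+11 = 23.
Q wins 23–4, a margin of 19.

19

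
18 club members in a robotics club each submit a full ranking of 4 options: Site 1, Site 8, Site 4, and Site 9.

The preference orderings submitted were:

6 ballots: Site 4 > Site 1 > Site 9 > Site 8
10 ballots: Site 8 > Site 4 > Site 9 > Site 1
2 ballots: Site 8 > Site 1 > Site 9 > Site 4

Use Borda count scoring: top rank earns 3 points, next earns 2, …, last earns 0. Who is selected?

Borda scores:
  Site 1: 6·2 + 10·0 + 2·2 = 16
  Site 8: 6·0 + 10·3 + 2·3 = 36
  Site 4: 6·3 + 10·2 + 2·0 = 38
  Site 9: 6·1 + 10·1 + 2·1 = 18
Site 4 has the highest total.

Site 4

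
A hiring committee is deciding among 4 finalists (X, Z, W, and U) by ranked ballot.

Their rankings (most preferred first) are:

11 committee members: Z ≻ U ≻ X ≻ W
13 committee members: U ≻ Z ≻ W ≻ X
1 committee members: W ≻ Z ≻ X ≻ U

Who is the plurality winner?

U

First-place vote totals:
  X: 0
  Z: 11
  W: 1
  U: 13
U has the most first-place votes.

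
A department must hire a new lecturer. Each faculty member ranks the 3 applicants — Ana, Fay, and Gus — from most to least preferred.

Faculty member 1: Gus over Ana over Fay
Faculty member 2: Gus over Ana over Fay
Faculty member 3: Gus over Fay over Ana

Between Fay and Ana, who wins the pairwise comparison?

Ana

Ballots ranking Fay above Ana: 1.
Ballots ranking Ana above Fay: 2.
Ana wins the head-to-head, 2–1.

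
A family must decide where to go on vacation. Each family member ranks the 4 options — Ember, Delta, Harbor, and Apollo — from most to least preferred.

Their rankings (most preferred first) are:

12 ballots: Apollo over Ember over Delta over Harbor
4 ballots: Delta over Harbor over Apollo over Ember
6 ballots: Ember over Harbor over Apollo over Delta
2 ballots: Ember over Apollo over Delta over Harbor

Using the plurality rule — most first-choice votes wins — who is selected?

Apollo

First-place vote totals:
  Ember: 8
  Delta: 4
  Harbor: 0
  Apollo: 12
Apollo has the most first-place votes.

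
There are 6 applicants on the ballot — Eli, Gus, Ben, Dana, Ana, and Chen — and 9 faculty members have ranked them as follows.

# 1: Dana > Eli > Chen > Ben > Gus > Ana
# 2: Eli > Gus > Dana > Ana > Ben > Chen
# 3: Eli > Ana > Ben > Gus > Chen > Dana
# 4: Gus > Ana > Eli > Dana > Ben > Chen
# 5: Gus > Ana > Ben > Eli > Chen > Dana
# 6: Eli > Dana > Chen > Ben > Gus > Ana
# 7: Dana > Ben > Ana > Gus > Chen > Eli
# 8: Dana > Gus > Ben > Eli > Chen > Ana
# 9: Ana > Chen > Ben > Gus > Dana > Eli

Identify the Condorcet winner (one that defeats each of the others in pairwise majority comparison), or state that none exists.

No Condorcet winner

Head-to-head results (9 voters total):
Eli vs Gus: Gus wins 5–4.
Eli vs Ben: Eli wins 5–4.
Eli vs Dana: Eli wins 5–4.
Eli vs Ana: Eli wins 5–4.
Eli vs Chen: Eli wins 7–2.
Gus vs Ben: Ben wins 5–4.
Gus vs Dana: Gus wins 5–4.
Gus vs Ana: Gus wins 6–3.
Gus vs Chen: Gus wins 6–3.
Ben vs Dana: Dana wins 6–3.
Ben vs Ana: Ana wins 5–4.
Ben vs Chen: Ben wins 6–3.
Dana vs Ana: Dana wins 5–4.
Dana vs Chen: Dana wins 6–3.
Ana vs Chen: Ana wins 6–3.
No candidate beats all others: Eli beats Ben beats Gus beats Eli, a majority cycle.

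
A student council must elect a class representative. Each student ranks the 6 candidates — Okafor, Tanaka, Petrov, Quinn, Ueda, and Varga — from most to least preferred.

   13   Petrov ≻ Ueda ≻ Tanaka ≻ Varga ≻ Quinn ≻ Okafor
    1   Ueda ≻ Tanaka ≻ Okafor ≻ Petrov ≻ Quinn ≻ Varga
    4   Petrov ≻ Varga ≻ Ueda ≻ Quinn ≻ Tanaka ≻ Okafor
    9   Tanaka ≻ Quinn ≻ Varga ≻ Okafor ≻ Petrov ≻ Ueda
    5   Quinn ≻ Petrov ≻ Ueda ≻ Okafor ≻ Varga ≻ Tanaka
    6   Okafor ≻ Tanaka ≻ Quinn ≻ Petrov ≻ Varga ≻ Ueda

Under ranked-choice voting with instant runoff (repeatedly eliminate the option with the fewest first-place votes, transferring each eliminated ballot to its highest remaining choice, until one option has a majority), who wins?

Round 1: Petrov 17, Tanaka 9, Okafor 6, Quinn 5, Ueda 1, Varga 0. Varga has the fewest and is eliminated.
Round 2: Petrov 17, Tanaka 9, Okafor 6, Quinn 5, Ueda 1. Ueda has the fewest and is eliminated.
Round 3: Petrov 17, Tanaka 10, Okafor 6, Quinn 5. Quinn has the fewest and is eliminated.
Round 4: Petrov 22, Tanaka 10, Okafor 6. Petrov has a majority.

Petrov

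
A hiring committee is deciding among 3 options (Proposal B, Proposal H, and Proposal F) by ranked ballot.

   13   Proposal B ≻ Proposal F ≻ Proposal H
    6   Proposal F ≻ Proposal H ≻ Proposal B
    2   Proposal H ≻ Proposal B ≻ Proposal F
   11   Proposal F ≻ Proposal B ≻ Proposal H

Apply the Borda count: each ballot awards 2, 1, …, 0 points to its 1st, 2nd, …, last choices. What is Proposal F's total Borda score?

47

Borda scores:
  Proposal B: 13·2 + 6·0 + 2·1 + 11·1 = 39
  Proposal H: 13·0 + 6·1 + 2·2 + 11·0 = 10
  Proposal F: 13·1 + 6·2 + 2·0 + 11·2 = 47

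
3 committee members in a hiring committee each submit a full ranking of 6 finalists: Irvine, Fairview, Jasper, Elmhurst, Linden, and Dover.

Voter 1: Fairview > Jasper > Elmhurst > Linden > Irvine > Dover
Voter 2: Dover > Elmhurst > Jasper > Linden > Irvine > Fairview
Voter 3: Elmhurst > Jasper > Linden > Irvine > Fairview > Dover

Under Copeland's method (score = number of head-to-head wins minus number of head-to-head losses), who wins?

Pairwise results:
  Irvine vs Fairview: Irvine wins 2–1.
  Irvine vs Jasper: Jasper wins 3–0.
  Irvine vs Elmhurst: Elmhurst wins 3–0.
  Irvine vs Linden: Linden wins 3–0.
  Irvine vs Dover: Irvine wins 2–1.
  Fairview vs Jasper: Jasper wins 2–1.
  Fairview vs Elmhurst: Elmhurst wins 2–1.
  Fairview vs Linden: Linden wins 2–1.
  Fairview vs Dover: Fairview wins 2–1.
  Jasper vs Elmhurst: Elmhurst wins 2–1.
  Jasper vs Linden: Jasper wins 3–0.
  Jasper vs Dover: Jasper wins 2–1.
  Elmhurst vs Linden: Elmhurst wins 3–0.
  Elmhurst vs Dover: Elmhurst wins 2–1.
  Linden vs Dover: Linden wins 2–1.
Copeland scores (wins − losses):
  Irvine: 2 − 3 = -1
  Fairview: 1 − 4 = -3
  Jasper: 4 − 1 = 3
  Elmhurst: 5 − 0 = 5
  Linden: 3 − 2 = 1
  Dover: 0 − 5 = -5
Elmhurst has the best Copeland score.

Elmhurst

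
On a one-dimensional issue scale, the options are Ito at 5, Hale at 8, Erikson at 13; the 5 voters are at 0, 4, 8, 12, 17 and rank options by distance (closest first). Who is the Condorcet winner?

Hale

With single-peaked preferences on a line, the Condorcet winner is the candidate closest to the median voter.
The median voter (position 8) is closest to Hale at 8.
Check: Hale vs Ito — voters closer to Hale: 3 of 5.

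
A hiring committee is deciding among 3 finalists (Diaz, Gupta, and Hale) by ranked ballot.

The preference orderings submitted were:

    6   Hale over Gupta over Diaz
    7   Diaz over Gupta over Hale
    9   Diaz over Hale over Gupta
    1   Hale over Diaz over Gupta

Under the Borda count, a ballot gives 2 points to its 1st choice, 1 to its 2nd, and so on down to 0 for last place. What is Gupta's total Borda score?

Borda scores:
  Diaz: 6·0 + 7·2 + 9·2 + 1 = 33
  Gupta: 6·1 + 7·1 + 9·0 + 0 = 13
  Hale: 6·2 + 7·0 + 9·1 + 2 = 23

13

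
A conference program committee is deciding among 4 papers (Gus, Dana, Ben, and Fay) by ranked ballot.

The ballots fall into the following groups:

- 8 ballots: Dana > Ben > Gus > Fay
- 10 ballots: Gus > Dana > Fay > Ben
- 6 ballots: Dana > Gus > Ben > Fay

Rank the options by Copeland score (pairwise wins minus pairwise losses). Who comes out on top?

Pairwise results:
  Gus vs Dana: Dana wins 14–10.
  Gus vs Ben: Gus wins 16–8.
  Gus vs Fay: Gus wins 24–0.
  Dana vs Ben: Dana wins 24–0.
  Dana vs Fay: Dana wins 24–0.
  Ben vs Fay: Ben wins 14–10.
Copeland scores (wins − losses):
  Gus: 2 − 1 = 1
  Dana: 3 − 0 = 3
  Ben: 1 − 2 = -1
  Fay: 0 − 3 = -3
Dana has the best Copeland score.

Dana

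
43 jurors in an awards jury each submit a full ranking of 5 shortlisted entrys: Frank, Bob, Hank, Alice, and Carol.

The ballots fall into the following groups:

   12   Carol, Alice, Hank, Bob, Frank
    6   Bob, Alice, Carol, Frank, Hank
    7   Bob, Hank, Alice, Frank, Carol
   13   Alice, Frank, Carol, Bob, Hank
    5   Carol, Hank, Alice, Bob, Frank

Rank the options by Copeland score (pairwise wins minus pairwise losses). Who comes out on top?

Alice

Pairwise results:
  Frank vs Bob: Bob wins 30–13.
  Frank vs Hank: Hank wins 24–19.
  Frank vs Alice: Alice wins 43–0.
  Frank vs Carol: Carol wins 23–20.
  Bob vs Hank: Bob wins 26–17.
  Bob vs Alice: Alice wins 30–13.
  Bob vs Carol: Carol wins 30–13.
  Hank vs Alice: Alice wins 31–12.
  Hank vs Carol: Carol wins 36–7.
  Alice vs Carol: Alice wins 26–17.
Copeland scores (wins − losses):
  Frank: 0 − 4 = -4
  Bob: 2 − 2 = 0
  Hank: 1 − 3 = -2
  Alice: 4 − 0 = 4
  Carol: 3 − 1 = 2
Alice has the best Copeland score.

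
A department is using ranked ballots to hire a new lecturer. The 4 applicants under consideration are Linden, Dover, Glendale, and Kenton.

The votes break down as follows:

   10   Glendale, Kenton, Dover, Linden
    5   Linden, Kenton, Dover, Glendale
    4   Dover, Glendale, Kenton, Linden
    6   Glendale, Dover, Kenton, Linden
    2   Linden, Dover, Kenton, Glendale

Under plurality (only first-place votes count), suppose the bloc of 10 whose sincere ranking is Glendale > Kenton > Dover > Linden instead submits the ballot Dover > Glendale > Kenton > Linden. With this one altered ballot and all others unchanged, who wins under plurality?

First-place totals with the altered ballot: Linden 7, Dover 14, Glendale 6, Kenton 0.
The switch changes the winner from Glendale to Dover.

Dover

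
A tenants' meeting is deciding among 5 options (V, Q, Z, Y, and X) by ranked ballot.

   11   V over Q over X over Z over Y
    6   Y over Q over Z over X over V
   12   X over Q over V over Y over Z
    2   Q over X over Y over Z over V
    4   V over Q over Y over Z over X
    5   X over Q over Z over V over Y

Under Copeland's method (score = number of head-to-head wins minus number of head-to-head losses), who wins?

Pairwise results:
  V vs Q: Q wins 25–15.
  V vs Z: V wins 27–13.
  V vs Y: V wins 32–8.
  V vs X: X wins 25–15.
  Q vs Z: Q wins 40–0.
  Q vs Y: Q wins 34–6.
  Q vs X: Q wins 23–17.
  Z vs Y: Y wins 24–16.
  Z vs X: X wins 30–10.
  Y vs X: X wins 30–10.
Copeland scores (wins − losses):
  V: 2 − 2 = 0
  Q: 4 − 0 = 4
  Z: 0 − 4 = -4
  Y: 1 − 3 = -2
  X: 3 − 1 = 2
Q has the best Copeland score.

Q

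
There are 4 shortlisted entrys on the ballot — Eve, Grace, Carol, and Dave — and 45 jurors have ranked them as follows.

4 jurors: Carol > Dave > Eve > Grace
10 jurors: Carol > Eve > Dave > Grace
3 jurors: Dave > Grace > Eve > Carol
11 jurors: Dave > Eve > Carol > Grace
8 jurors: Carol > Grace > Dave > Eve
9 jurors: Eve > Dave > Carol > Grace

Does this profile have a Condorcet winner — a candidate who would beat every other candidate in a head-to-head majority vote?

Yes

Head-to-head results (45 voters total):
Eve vs Grace: Eve wins 34–11.
Eve vs Carol: Eve wins 23–22.
Eve vs Dave: Dave wins 26–19.
Grace vs Carol: Carol wins 42–3.
Grace vs Dave: Dave wins 37–8.
Carol vs Dave: Dave wins 23–22.
Dave beats each rival — Eve (26–19), Grace (37–8), Carol (23–22) — so Dave is the Condorcet winner.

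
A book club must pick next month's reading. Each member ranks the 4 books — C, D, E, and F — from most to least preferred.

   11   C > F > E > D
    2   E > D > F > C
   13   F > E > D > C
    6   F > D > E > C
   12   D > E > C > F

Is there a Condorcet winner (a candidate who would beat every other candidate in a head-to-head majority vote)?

No

Head-to-head results (44 voters total):
C vs D: D wins 33–11.
C vs E: E wins 33–11.
C vs F: C wins 23–21.
D vs E: E wins 26–18.
D vs F: F wins 30–14.
E vs F: F wins 30–14.
No candidate beats all others: C beats F beats D beats C, a majority cycle.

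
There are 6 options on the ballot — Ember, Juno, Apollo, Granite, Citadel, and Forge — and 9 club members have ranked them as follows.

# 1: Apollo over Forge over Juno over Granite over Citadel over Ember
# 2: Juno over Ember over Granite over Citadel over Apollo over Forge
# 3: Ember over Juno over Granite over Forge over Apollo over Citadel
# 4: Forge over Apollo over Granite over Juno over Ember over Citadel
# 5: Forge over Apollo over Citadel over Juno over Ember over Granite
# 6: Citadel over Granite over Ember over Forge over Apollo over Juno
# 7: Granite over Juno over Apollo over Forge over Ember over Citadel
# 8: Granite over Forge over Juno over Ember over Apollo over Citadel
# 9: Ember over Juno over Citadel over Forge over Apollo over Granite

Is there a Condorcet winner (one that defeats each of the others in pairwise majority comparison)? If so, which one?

Head-to-head results (9 voters total):
Ember vs Juno: Juno wins 6–3.
Ember vs Apollo: Ember wins 5–4.
Ember vs Granite: Granite wins 5–4.
Ember vs Citadel: Ember wins 6–3.
Ember vs Forge: Forge wins 5–4.
Juno vs Apollo: Juno wins 5–4.
Juno vs Granite: Juno wins 5–4.
Juno vs Citadel: Juno wins 7–2.
Juno vs Forge: Forge wins 5–4.
Apollo vs Granite: Granite wins 5–4.
Apollo vs Citadel: Apollo wins 6–3.
Apollo vs Forge: Forge wins 6–3.
Granite vs Citadel: Granite wins 6–3.
Granite vs Forge: Granite wins 5–4.
Citadel vs Forge: Forge wins 6–3.
No candidate beats all others: Juno beats Granite beats Forge beats Juno, a majority cycle.

None — there is no Condorcet winner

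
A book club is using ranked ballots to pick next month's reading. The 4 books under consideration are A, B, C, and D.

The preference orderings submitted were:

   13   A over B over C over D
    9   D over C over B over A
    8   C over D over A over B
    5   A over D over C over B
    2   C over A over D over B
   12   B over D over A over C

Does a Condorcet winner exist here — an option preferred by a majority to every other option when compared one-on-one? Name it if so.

Head-to-head results (49 voters total):
A vs B: A wins 28–21.
A vs C: A wins 30–19.
A vs D: D wins 29–20.
B vs C: B wins 25–24.
B vs D: B wins 25–24.
C vs D: D wins 26–23.
No candidate beats all others: A beats B beats D beats A, a majority cycle.

None — there is no Condorcet winner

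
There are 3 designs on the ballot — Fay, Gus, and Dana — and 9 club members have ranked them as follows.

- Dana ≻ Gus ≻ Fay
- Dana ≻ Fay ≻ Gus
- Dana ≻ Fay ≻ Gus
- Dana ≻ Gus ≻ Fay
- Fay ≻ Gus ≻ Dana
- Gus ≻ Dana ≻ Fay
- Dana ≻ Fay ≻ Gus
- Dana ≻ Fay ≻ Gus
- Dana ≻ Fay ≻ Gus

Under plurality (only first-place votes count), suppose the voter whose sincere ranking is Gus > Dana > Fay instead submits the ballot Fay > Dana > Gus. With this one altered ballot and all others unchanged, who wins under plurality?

Dana

First-place totals with the altered ballot: Fay 2, Gus 0, Dana 7.
The winner is unchanged: still Dana.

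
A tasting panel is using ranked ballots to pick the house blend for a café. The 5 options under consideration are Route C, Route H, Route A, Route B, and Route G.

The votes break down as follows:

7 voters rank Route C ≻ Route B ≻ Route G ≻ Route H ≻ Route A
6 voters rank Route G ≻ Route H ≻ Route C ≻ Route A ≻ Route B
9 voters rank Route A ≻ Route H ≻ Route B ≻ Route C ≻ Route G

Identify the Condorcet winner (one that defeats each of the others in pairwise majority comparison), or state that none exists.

Head-to-head results (22 voters total):
Route C vs Route H: Route H wins 15–7.
Route C vs Route A: Route C wins 13–9.
Route C vs Route B: Route C wins 13–9.
Route C vs Route G: Route C wins 16–6.
Route H vs Route A: Route H wins 13–9.
Route H vs Route B: Route H wins 15–7.
Route H vs Route G: Route G wins 13–9.
Route A vs Route B: Route A wins 15–7.
Route A vs Route G: Route G wins 13–9.
Route B vs Route G: Route B wins 16–6.
No candidate beats all others: Route C beats Route G beats Route H beats Route C, a majority cycle.

There is no Condorcet winner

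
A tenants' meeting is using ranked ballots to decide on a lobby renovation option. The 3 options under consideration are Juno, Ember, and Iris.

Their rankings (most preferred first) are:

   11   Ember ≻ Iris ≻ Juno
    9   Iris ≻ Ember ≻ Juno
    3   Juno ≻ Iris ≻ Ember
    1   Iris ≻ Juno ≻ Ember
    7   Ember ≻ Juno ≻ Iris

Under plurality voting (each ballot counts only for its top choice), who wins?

First-place vote totals:
  Juno: 3
  Ember: 18
  Iris: 10
Ember has the most first-place votes.

Ember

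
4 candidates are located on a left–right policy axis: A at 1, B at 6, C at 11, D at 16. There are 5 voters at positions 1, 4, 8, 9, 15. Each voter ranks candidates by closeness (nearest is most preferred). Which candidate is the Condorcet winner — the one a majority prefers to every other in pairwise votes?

With single-peaked preferences on a line, the Condorcet winner is the candidate closest to the median voter.
The median voter (position 8) is closest to B at 6.
Check: B vs C — voters closer to B: 3 of 5.

B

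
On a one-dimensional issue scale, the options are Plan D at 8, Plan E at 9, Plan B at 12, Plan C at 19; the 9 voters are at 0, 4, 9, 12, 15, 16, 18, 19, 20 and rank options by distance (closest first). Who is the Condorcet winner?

Plan B

With single-peaked preferences on a line, the Condorcet winner is the candidate closest to the median voter.
The median voter (position 15) is closest to Plan B at 12.
Check: Plan B vs Plan E — voters closer to Plan B: 6 of 9.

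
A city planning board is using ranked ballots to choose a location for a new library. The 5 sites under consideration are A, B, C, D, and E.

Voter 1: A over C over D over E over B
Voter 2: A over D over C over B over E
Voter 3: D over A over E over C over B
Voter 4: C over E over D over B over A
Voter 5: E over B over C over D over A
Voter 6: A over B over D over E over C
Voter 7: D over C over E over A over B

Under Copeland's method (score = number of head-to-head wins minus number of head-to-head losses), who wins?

Pairwise results:
  A vs B: A wins 5–2.
  A vs C: A wins 4–3.
  A vs D: D wins 4–3.
  A vs E: A wins 4–3.
  B vs C: C wins 5–2.
  B vs D: D wins 5–2.
  B vs E: E wins 5–2.
  C vs D: D wins 4–3.
  C vs E: C wins 4–3.
  D vs E: D wins 5–2.
Copeland scores (wins − losses):
  A: 3 − 1 = 2
  B: 0 − 4 = -4
  C: 2 − 2 = 0
  D: 4 − 0 = 4
  E: 1 − 3 = -2
D has the best Copeland score.

D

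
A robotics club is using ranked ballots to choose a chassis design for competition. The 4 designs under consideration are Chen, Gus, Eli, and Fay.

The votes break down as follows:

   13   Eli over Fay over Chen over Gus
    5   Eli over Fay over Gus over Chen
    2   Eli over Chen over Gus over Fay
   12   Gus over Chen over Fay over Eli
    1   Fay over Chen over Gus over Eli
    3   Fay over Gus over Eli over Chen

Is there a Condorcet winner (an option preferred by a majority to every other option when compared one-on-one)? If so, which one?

Eli

Head-to-head results (36 voters total):
Chen vs Gus: Gus wins 20–16.
Chen vs Eli: Eli wins 23–13.
Chen vs Fay: Fay wins 22–14.
Gus vs Eli: Eli wins 20–16.
Gus vs Fay: Fay wins 22–14.
Eli vs Fay: Eli wins 20–16.
Eli beats each rival — Chen (23–13), Gus (20–16), Fay (20–16) — so Eli is the Condorcet winner.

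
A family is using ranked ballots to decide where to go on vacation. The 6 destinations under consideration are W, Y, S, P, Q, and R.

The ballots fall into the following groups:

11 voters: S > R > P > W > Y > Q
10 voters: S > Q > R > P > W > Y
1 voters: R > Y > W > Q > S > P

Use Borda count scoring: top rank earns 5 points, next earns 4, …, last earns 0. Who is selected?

S

Borda scores:
  W: 11·2 + 10·1 + 3 = 35
  Y: 11·1 + 10·0 + 4 = 15
  S: 11·5 + 10·5 + 1 = 106
  P: 11·3 + 10·2 + 0 = 53
  Q: 11·0 + 10·4 + 2 = 42
  R: 11·4 + 10·3 + 5 = 79
S has the highest total.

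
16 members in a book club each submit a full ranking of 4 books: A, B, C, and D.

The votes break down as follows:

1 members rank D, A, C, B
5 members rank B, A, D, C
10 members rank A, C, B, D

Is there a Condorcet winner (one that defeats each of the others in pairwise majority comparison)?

Head-to-head results (16 voters total):
A vs B: A wins 11–5.
A vs C: A wins 16–0.
A vs D: A wins 15–1.
B vs C: C wins 11–5.
B vs D: B wins 15–1.
C vs D: C wins 10–6.
A beats each rival — B (11–5), C (16–0), D (15–1) — so A is the Condorcet winner.

Yes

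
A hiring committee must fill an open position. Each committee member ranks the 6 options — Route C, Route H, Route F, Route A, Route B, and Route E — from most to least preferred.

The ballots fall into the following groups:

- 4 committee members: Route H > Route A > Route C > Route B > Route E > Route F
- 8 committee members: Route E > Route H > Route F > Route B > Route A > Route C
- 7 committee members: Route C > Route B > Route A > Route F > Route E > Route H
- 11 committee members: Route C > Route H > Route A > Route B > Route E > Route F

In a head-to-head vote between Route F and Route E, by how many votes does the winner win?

Ballots ranking Route F above Route E: 7.
Ballots ranking Route E above Route F: 4+8+11 = 23.
Route E wins 23–7, a margin of 16.

16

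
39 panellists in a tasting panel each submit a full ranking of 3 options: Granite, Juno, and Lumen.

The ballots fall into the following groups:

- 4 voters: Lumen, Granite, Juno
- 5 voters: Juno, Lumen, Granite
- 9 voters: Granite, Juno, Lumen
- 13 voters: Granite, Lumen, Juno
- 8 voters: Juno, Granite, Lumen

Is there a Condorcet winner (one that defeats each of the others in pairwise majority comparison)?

Head-to-head results (39 voters total):
Granite vs Juno: Granite wins 26–13.
Granite vs Lumen: Granite wins 30–9.
Juno vs Lumen: Juno wins 22–17.
Granite beats each rival — Juno (26–13), Lumen (30–9) — so Granite is the Condorcet winner.

Yes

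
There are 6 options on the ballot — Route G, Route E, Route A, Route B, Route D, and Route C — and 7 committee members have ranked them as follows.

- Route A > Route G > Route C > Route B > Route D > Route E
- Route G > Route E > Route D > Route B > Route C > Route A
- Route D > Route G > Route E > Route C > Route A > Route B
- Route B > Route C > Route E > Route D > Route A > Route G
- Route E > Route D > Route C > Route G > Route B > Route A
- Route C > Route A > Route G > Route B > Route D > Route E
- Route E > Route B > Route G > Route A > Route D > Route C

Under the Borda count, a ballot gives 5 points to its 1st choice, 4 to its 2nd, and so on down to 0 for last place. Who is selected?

Route G

Borda scores:
  Route G: 4 + 5 + 4 + 0 + 2 + 3 + 3 = 21
  Route E: 0 + 4 + 3 + 3 + 5 + 0 + 5 = 20
  Route A: 5 + 0 + 1 + 1 + 0 + 4 + 2 = 13
  Route B: 2 + 2 + 0 + 5 + 1 + 2 + 4 = 16
  Route D: 1 + 3 + 5 + 2 + 4 + 1 + 1 = 17
  Route C: 3 + 1 + 2 + 4 + 3 + 5 + 0 = 18
Route G has the highest total.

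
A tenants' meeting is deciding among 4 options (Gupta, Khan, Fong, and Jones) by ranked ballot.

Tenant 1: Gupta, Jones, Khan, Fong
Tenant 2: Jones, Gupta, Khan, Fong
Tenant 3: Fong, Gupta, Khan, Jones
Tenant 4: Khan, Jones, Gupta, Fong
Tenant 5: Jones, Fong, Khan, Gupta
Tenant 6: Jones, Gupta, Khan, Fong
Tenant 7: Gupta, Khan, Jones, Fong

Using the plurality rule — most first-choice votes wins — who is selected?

First-place vote totals:
  Gupta: 2
  Khan: 1
  Fong: 1
  Jones: 3
Jones has the most first-place votes.

Jones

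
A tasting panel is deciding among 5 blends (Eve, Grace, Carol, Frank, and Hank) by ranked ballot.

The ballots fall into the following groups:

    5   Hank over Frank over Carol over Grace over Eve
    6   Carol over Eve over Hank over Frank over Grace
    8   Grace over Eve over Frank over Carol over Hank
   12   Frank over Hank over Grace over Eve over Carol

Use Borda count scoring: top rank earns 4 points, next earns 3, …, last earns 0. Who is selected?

Borda scores:
  Eve: 5·0 + 6·3 + 8·3 + 12·1 = 54
  Grace: 5·1 + 6·0 + 8·4 + 12·2 = 61
  Carol: 5·2 + 6·4 + 8·1 + 12·0 = 42
  Frank: 5·3 + 6·1 + 8·2 + 12·4 = 85
  Hank: 5·4 + 6·2 + 8·0 + 12·3 = 68
Frank has the highest total.

Frank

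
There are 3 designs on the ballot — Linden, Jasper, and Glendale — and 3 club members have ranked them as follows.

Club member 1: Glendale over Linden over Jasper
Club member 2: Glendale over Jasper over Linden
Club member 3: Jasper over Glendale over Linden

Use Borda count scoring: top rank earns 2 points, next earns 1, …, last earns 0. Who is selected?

Borda scores:
  Linden: 1 + 0 + 0 = 1
  Jasper: 0 + 1 + 2 = 3
  Glendale: 2 + 2 + 1 = 5
Glendale has the highest total.

Glendale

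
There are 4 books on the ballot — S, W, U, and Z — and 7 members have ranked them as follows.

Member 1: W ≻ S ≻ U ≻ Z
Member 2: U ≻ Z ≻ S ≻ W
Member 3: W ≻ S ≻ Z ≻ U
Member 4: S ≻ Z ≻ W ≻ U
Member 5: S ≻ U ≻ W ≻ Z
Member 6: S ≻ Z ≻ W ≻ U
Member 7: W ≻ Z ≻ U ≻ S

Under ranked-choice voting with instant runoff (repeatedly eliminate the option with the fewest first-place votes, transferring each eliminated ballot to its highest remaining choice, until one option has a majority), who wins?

Round 1: S 3, W 3, U 1, Z 0. Z has the fewest and is eliminated.
Round 2: S 3, W 3, U 1. U has the fewest and is eliminated.
Round 3: S 4, W 3. S has a majority.

S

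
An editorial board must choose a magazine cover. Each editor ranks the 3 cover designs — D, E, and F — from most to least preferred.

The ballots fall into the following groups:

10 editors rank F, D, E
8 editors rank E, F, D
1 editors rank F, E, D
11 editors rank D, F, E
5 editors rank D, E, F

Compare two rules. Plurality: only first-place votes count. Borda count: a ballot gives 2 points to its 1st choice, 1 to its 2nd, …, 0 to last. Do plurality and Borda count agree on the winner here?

Plurality first-place counts: D 16, E 8, F 11 → D.
Borda totals: D 42, E 22, F 41 → D.
The two rules agree on D.

Yes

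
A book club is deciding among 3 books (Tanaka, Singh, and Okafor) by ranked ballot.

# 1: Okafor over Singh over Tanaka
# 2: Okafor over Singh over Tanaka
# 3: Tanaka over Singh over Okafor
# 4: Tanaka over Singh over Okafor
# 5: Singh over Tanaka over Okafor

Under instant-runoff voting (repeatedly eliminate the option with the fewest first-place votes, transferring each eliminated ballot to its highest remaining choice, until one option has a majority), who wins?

Tanaka

Round 1: Tanaka 2, Okafor 2, Singh 1. Singh has the fewest and is eliminated.
Round 2: Tanaka 3, Okafor 2. Tanaka has a majority.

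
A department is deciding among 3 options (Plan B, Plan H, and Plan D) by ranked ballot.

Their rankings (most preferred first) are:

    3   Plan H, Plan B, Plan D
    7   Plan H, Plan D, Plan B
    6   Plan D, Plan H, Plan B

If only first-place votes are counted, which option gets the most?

Plan H

First-place vote totals:
  Plan B: 0
  Plan H: 10
  Plan D: 6
Plan H has the most first-place votes.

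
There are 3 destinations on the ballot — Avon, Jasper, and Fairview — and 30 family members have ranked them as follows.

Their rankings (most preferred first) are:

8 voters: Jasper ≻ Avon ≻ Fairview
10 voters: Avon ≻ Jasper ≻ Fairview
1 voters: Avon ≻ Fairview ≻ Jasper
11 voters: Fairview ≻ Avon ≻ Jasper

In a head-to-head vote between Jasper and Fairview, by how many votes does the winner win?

6

Ballots ranking Jasper above Fairview: 8+10 = 18.
Ballots ranking Fairview above Jasper: 1+11 = 12.
Jasper wins 18–12, a margin of 6.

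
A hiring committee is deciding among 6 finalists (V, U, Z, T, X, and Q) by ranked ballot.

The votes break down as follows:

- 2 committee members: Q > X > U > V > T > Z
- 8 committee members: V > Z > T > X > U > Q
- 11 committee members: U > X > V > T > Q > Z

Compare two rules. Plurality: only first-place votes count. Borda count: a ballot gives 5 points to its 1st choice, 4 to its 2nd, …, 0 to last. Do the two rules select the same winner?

No

Plurality first-place counts: V 8, U 11, Z 0, T 0, X 0, Q 2 → U.
Borda totals: V 77, U 69, Z 32, T 48, X 68, Q 21 → V.
The two rules disagree: plurality picks U, Borda picks V.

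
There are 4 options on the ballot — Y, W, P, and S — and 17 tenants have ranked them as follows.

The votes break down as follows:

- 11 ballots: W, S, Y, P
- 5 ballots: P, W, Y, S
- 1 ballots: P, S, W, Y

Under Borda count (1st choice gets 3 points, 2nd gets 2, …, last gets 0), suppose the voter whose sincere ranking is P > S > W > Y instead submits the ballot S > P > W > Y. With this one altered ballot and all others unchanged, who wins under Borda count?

W

Borda totals with the altered ballot: Y 16, W 44, P 17, S 25.
The winner is unchanged: still W.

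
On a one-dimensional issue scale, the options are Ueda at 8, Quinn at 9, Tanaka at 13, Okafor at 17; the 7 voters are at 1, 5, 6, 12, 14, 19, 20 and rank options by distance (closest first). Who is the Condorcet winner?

Tanaka

With single-peaked preferences on a line, the Condorcet winner is the candidate closest to the median voter.
The median voter (position 12) is closest to Tanaka at 13.
Check: Tanaka vs Ueda — voters closer to Tanaka: 4 of 7.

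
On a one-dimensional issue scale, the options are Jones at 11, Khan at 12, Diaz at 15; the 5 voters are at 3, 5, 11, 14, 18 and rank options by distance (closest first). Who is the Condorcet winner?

Jones

With single-peaked preferences on a line, the Condorcet winner is the candidate closest to the median voter.
The median voter (position 11) is closest to Jones at 11.
Check: Jones vs Diaz — voters closer to Jones: 3 of 5.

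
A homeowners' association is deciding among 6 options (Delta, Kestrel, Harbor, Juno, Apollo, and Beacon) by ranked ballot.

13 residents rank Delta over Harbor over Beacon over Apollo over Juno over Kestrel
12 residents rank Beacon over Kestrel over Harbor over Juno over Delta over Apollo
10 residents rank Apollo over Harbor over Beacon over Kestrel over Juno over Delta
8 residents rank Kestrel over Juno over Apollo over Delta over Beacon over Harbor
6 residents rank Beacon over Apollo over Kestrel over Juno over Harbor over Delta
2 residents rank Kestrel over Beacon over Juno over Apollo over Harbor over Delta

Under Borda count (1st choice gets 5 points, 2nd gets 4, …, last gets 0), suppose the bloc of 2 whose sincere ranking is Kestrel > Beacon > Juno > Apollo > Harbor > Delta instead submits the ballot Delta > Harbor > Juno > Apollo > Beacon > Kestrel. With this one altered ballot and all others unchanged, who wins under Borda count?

Beacon

Borda totals with the altered ballot: Delta 103, Kestrel 126, Harbor 142, Juno 97, Apollo 128, Beacon 169.
The winner is unchanged: still Beacon.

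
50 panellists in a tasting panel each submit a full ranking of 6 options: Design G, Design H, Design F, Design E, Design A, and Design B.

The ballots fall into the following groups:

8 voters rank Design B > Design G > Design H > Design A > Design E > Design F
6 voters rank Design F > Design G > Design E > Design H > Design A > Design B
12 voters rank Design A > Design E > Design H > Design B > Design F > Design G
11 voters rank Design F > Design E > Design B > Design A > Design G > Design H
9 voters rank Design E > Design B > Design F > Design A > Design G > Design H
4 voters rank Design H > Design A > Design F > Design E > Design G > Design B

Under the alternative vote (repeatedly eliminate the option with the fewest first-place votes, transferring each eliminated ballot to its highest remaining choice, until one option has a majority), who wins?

Round 1: Design F 17, Design A 12, Design E 9, Design B 8, Design H 4, Design G 0. Design G has the fewest and is eliminated.
Round 2: Design F 17, Design A 12, Design E 9, Design B 8, Design H 4. Design H has the fewest and is eliminated.
Round 3: Design F 17, Design A 16, Design E 9, Design B 8. Design B has the fewest and is eliminated.
Round 4: Design A 24, Design F 17, Design E 9. Design E has the fewest and is eliminated.
Round 5: Design F 26, Design A 24. Design F has a majority.

Design F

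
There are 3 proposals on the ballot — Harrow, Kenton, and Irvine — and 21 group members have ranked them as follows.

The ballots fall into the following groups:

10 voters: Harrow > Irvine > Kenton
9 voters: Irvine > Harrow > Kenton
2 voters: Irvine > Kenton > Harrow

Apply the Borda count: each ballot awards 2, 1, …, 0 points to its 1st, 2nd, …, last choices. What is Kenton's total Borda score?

2

Borda scores:
  Harrow: 10·2 + 9·1 + 2·0 = 29
  Kenton: 10·0 + 9·0 + 2·1 = 2
  Irvine: 10·1 + 9·2 + 2·2 = 32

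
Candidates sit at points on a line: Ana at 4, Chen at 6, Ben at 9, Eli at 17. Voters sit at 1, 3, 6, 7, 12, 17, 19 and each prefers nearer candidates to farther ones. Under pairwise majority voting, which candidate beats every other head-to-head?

With single-peaked preferences on a line, the Condorcet winner is the candidate closest to the median voter.
The median voter (position 7) is closest to Chen at 6.
Check: Chen vs Ana — voters closer to Chen: 5 of 7.

Chen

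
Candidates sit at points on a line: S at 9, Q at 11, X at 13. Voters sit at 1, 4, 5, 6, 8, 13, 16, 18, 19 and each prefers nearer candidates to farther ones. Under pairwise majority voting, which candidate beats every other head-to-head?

S

With single-peaked preferences on a line, the Condorcet winner is the candidate closest to the median voter.
The median voter (position 8) is closest to S at 9.
Check: S vs X — voters closer to S: 5 of 9.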